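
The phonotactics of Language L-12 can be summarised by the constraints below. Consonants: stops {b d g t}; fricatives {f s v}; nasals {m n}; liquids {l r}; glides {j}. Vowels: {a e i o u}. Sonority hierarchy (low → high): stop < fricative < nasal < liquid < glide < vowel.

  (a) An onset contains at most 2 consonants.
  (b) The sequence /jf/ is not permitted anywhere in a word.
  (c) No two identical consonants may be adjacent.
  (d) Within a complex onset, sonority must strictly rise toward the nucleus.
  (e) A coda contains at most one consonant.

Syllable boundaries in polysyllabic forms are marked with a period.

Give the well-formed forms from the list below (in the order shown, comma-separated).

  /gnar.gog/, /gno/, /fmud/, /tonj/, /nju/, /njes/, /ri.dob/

/gnar.gog/, /gno/, /fmud/, /nju/, /njes/, /ri.dob/

/gnar.gog/ — σ1 onset /gn/ (1→3 rises), coda /r/ ok; σ2 onset /g/, coda /g/ ok → well-formed
/gno/ — σ1 onset /gn/ (1→3 rises), coda /∅/ ok → well-formed
/fmud/ — σ1 onset /fm/ (2→3 rises), coda /d/ ok → well-formed
/tonj/ — violates constraint (e): syllable 1 coda /nj/ has 2 consonants (> 1) → ill-formed
/nju/ — σ1 onset /nj/ (3→5 rises), coda /∅/ ok → well-formed
/njes/ — σ1 onset /nj/ (3→5 rises), coda /s/ ok → well-formed
/ri.dob/ — σ1 onset /r/, coda /∅/ ok; σ2 onset /d/, coda /b/ ok → well-formed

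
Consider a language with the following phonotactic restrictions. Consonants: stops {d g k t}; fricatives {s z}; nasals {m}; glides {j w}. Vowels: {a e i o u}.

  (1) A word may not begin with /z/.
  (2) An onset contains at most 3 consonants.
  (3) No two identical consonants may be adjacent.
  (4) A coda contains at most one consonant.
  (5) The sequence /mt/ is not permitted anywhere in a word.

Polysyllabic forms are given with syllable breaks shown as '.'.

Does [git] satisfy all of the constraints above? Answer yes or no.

yes

[git] — σ1 onset /g/, coda /t/ ok → licit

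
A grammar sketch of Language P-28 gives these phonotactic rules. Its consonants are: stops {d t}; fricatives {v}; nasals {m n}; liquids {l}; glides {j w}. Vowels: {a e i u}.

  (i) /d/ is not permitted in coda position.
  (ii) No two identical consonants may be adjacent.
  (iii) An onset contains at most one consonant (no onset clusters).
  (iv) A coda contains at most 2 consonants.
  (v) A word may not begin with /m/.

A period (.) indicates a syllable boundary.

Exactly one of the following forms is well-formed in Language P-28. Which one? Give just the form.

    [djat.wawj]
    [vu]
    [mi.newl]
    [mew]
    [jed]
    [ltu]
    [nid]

[djat.wawj] — violates constraint (iii): syllable 1 onset /dj/ has 2 consonants (> 1) → ill-formed
[vu] — σ1 onset /v/, coda /∅/ ok → well-formed
[mi.newl] — violates constraint (v): word begins with /m/ → ill-formed
[mew] — violates constraint (v): word begins with /m/ → ill-formed
[jed] — violates constraint (i): syllable 1 coda contains /d/ → ill-formed
[ltu] — violates constraint (iii): syllable 1 onset /lt/ has 2 consonants (> 1) → ill-formed
[nid] — violates constraint (i): syllable 1 coda contains /d/ → ill-formed

[vu]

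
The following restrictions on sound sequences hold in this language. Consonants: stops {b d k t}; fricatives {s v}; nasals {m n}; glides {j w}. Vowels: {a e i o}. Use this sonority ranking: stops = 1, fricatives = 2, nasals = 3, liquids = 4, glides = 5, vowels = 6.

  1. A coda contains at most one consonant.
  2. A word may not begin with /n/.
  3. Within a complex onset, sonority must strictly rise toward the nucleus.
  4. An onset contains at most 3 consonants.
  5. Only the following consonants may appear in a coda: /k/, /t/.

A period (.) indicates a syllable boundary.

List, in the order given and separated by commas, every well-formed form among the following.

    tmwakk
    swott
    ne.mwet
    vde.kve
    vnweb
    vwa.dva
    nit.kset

vwa.dva

tmwakk — violates constraint 1: syllable 1 coda /kk/ has 2 consonants (> 1) → ill-formed
swott — violates constraint 1: syllable 1 coda /tt/ has 2 consonants (> 1) → ill-formed
ne.mwet — violates constraint 2: word begins with /n/ → ill-formed
vde.kve — violates constraint 3: syllable 1 onset /vd/: /v/ (fricative, 2) → /d/ (stop, 1) does not rise → ill-formed
vnweb — violates constraint 5: syllable 1 coda contains /b/, which is not a licensed coda consonant → ill-formed
vwa.dva — σ1 onset /vw/ (2→5 rises), coda /∅/ ok; σ2 onset /dv/ (1→2 rises), coda /∅/ ok → well-formed
nit.kset — violates constraint 2: word begins with /n/ → ill-formed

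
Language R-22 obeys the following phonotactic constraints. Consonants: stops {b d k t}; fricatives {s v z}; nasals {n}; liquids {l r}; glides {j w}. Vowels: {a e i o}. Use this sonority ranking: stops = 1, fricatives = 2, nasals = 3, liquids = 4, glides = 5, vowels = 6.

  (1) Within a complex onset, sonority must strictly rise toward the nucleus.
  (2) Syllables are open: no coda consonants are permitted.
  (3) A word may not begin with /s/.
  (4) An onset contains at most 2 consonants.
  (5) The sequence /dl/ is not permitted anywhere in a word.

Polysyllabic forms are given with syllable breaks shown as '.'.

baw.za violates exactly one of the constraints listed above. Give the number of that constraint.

baw.za: syllable 1 coda /w/ has 1 consonant (> 0).
This is a violation of constraint 2: "Syllables are open: no coda consonants are permitted."
The remaining constraints (1, 3, 4, 5) are satisfied.

2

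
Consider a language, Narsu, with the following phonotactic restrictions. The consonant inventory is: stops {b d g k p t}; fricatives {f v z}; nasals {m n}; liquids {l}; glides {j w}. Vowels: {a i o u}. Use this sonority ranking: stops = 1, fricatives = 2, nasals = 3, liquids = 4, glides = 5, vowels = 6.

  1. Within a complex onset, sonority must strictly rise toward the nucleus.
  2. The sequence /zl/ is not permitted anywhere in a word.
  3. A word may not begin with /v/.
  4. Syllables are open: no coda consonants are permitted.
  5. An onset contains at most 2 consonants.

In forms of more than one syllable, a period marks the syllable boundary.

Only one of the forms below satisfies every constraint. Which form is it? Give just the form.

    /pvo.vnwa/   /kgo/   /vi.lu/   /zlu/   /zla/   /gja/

/gja/

/pvo.vnwa/ — violates constraint 5: syllable 2 onset /vnw/ has 3 consonants (> 2) → ill-formed
/kgo/ — violates constraint 1: syllable 1 onset /kg/: /k/ (stop, 1) → /g/ (stop, 1) does not rise → ill-formed
/vi.lu/ — violates constraint 3: word begins with /v/ → ill-formed
/zlu/ — violates constraint 2: contains banned sequence /zl/ → ill-formed
/zla/ — violates constraint 2: contains banned sequence /zl/ → ill-formed
/gja/ — σ1 onset /gj/ (1→5 rises), coda /∅/ ok → well-formed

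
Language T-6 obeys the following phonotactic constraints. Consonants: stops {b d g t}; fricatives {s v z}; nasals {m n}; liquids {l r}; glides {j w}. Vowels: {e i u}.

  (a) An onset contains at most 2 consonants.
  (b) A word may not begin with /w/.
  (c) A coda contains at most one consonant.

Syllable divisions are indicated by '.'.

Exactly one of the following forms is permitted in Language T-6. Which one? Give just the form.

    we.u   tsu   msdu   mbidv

tsu

we.u — violates constraint (b): word begins with /w/ → not permitted
tsu — σ1 onset /ts/ (2C), coda /∅/ ok → permitted
msdu — violates constraint (a): syllable 1 onset /msd/ has 3 consonants (> 2) → not permitted
mbidv — violates constraint (c): syllable 1 coda /dv/ has 2 consonants (> 1) → not permitted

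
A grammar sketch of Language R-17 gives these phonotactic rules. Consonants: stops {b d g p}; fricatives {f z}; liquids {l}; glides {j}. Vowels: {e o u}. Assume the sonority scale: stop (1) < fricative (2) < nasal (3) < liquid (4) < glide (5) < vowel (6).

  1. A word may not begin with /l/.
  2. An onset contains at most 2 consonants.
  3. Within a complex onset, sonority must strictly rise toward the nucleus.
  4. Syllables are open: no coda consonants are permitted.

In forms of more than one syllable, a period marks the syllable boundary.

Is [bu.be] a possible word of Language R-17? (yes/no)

[bu.be] — σ1 onset /b/, coda /∅/ ok; σ2 onset /b/, coda /∅/ ok → phonotactically legal

yes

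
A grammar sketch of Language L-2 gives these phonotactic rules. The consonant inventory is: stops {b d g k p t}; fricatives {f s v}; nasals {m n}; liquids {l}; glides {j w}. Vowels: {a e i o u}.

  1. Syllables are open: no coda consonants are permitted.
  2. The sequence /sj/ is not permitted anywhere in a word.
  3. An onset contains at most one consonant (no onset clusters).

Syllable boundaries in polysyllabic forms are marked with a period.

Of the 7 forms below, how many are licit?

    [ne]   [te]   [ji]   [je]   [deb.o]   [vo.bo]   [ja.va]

6

[ne] — σ1 onset /n/, coda /∅/ ok → licit
[te] — σ1 onset /t/, coda /∅/ ok → licit
[ji] — σ1 onset /j/, coda /∅/ ok → licit
[je] — σ1 onset /j/, coda /∅/ ok → licit
[deb.o] — violates constraint 1: syllable 1 coda /b/ has 1 consonant (> 0) → illicit
[vo.bo] — σ1 onset /v/, coda /∅/ ok; σ2 onset /b/, coda /∅/ ok → licit
[ja.va] — σ1 onset /j/, coda /∅/ ok; σ2 onset /v/, coda /∅/ ok → licit
Licit: [ne], [te], [ji], [je], [vo.bo], [ja.va] → 6.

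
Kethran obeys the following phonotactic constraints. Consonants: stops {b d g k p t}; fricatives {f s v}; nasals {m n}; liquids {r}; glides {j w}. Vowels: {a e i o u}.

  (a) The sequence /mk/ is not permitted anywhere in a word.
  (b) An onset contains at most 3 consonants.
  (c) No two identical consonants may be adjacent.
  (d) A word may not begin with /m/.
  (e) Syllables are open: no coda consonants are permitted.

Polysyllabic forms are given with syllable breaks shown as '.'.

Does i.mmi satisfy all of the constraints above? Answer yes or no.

no

i.mmi — violates constraint (c): adjacent identical consonants /mm/ → phonotactically illegal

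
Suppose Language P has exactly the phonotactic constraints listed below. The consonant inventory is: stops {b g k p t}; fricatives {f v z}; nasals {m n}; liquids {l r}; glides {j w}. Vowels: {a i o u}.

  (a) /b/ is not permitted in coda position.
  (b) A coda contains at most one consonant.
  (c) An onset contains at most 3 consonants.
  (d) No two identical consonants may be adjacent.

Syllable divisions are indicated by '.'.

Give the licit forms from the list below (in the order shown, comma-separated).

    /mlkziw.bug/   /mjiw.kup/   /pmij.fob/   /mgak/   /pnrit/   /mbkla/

/mlkziw.bug/ — violates constraint (c): syllable 1 onset /mlkz/ has 4 consonants (> 3) → illicit
/mjiw.kup/ — σ1 onset /mj/ (2C), coda /w/ ok; σ2 onset /k/, coda /p/ ok → licit
/pmij.fob/ — violates constraint (a): syllable 2 coda contains /b/ → illicit
/mgak/ — σ1 onset /mg/ (2C), coda /k/ ok → licit
/pnrit/ — σ1 onset /pnr/ (3C), coda /t/ ok → licit
/mbkla/ — violates constraint (c): syllable 1 onset /mbkl/ has 4 consonants (> 3) → illicit

/mjiw.kup/, /mgak/, /pnrit/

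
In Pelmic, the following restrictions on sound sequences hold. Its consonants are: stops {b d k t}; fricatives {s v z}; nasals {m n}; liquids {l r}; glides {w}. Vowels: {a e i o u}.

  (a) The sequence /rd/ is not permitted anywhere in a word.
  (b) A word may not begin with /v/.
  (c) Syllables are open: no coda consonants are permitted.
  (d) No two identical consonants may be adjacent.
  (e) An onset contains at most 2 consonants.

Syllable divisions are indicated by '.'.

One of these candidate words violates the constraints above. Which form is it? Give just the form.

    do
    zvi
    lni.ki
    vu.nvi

vu.nvi

do — σ1 onset /d/, coda /∅/ ok → well-formed
zvi — σ1 onset /zv/ (2C), coda /∅/ ok → well-formed
lni.ki — σ1 onset /ln/ (2C), coda /∅/ ok; σ2 onset /k/, coda /∅/ ok → well-formed
vu.nvi — violates constraint (b): word begins with /v/ → ill-formed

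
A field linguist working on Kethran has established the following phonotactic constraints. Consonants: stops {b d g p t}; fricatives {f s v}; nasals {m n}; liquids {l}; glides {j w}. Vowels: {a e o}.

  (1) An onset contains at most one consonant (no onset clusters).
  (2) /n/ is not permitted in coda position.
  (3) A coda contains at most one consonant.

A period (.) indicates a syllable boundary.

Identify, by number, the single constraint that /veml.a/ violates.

3

/veml.a/: syllable 1 coda /ml/ has 2 consonants (> 1).
This is a violation of constraint 3: "A coda contains at most one consonant."
The remaining constraints (1, 2) are satisfied.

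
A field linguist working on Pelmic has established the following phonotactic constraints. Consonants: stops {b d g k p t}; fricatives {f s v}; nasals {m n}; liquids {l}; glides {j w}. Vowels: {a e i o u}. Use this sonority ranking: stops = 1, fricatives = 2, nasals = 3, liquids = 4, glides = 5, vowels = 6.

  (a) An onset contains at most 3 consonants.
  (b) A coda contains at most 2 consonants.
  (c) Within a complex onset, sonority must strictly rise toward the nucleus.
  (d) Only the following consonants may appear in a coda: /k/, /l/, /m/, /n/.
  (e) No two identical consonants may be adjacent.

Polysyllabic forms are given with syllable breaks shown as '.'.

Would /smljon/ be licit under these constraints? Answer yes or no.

no

/smljon/ — violates constraint (a): syllable 1 onset /smlj/ has 4 consonants (> 3) → illicit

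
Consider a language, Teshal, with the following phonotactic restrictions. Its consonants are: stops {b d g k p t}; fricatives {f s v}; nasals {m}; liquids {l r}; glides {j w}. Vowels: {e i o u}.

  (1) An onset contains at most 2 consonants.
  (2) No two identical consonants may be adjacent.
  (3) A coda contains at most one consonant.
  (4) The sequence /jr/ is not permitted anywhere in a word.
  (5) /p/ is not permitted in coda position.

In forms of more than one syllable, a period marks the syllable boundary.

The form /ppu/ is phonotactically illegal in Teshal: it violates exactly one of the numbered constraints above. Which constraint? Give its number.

/ppu/: adjacent identical consonants /pp/.
This is a violation of constraint 2: "No two identical consonants may be adjacent."
The remaining constraints (1, 3, 4, 5) are satisfied.

2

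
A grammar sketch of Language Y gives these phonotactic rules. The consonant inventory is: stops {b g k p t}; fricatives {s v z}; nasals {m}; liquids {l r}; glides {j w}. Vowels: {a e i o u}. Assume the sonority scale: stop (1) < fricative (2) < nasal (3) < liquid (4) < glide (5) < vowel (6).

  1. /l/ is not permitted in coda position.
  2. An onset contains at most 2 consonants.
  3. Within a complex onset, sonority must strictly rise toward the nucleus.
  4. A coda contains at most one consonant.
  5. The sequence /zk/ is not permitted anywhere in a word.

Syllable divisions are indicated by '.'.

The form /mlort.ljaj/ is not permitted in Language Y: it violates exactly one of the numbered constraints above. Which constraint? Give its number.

4

/mlort.ljaj/: syllable 1 coda /rt/ has 2 consonants (> 1).
This is a violation of constraint 4: "A coda contains at most one consonant."
The remaining constraints (1, 2, 3, 5) are satisfied.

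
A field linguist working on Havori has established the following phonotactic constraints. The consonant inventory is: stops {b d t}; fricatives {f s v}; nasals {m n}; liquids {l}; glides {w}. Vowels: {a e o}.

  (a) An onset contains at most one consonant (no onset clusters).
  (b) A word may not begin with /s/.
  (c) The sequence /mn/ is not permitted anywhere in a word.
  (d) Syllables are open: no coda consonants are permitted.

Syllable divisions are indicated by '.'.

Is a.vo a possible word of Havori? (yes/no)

yes

a.vo — σ1 onset /∅/, coda /∅/ ok; σ2 onset /v/, coda /∅/ ok → well-formed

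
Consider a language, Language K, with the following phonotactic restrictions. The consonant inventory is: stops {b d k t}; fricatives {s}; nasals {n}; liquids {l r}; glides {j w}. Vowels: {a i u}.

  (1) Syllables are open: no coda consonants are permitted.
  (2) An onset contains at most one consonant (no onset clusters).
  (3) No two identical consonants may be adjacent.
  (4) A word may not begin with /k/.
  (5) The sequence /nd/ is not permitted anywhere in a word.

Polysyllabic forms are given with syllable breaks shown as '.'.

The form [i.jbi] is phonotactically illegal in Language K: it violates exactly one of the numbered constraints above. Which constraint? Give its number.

2

[i.jbi]: syllable 2 onset /jb/ has 2 consonants (> 1).
This is a violation of constraint 2: "An onset contains at most one consonant (no onset clusters)."
The remaining constraints (1, 3, 4, 5) are satisfied.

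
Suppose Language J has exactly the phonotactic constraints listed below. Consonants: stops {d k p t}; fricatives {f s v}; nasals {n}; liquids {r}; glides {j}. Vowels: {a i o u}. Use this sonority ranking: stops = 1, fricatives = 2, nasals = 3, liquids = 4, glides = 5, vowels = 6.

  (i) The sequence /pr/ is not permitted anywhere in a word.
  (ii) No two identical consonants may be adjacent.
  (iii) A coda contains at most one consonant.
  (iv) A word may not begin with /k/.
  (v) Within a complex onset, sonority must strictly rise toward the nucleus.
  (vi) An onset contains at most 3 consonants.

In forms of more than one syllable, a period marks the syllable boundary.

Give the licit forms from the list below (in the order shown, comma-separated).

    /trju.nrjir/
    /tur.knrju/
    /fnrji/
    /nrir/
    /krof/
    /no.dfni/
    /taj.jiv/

/trju.nrjir/ — σ1 onset /trj/ (1→4→5 rises), coda /∅/ ok; σ2 onset /nrj/ (3→4→5 rises), coda /r/ ok → licit
/tur.knrju/ — violates constraint (vi): syllable 2 onset /knrj/ has 4 consonants (> 3) → illicit
/fnrji/ — violates constraint (vi): syllable 1 onset /fnrj/ has 4 consonants (> 3) → illicit
/nrir/ — σ1 onset /nr/ (3→4 rises), coda /r/ ok → licit
/krof/ — violates constraint (iv): word begins with /k/ → illicit
/no.dfni/ — σ1 onset /n/, coda /∅/ ok; σ2 onset /dfn/ (1→2→3 rises), coda /∅/ ok → licit
/taj.jiv/ — violates constraint (ii): adjacent identical consonants /jj/ → illicit

/trju.nrjir/, /nrir/, /no.dfni/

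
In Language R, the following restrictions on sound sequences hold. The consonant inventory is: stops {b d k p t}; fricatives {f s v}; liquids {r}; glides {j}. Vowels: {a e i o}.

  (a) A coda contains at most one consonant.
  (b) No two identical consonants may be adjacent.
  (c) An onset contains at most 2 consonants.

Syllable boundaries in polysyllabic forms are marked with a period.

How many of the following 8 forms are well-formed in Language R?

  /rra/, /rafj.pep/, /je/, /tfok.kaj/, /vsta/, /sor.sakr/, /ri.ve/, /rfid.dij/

2

/rra/ — violates constraint (b): adjacent identical consonants /rr/ → ill-formed
/rafj.pep/ — violates constraint (a): syllable 1 coda /fj/ has 2 consonants (> 1) → ill-formed
/je/ — σ1 onset /j/, coda /∅/ ok → well-formed
/tfok.kaj/ — violates constraint (b): adjacent identical consonants /kk/ → ill-formed
/vsta/ — violates constraint (c): syllable 1 onset /vst/ has 3 consonants (> 2) → ill-formed
/sor.sakr/ — violates constraint (a): syllable 2 coda /kr/ has 2 consonants (> 1) → ill-formed
/ri.ve/ — σ1 onset /r/, coda /∅/ ok; σ2 onset /v/, coda /∅/ ok → well-formed
/rfid.dij/ — violates constraint (b): adjacent identical consonants /dd/ → ill-formed
Well-formed: /je/, /ri.ve/ → 2.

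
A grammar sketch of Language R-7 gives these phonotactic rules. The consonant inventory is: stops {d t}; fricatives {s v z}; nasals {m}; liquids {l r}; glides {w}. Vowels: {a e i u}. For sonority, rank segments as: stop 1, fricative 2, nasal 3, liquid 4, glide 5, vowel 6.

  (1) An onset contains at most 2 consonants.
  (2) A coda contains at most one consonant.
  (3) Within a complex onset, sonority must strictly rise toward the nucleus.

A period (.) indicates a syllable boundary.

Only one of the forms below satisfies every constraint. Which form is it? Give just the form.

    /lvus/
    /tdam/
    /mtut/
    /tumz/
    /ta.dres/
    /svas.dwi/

/ta.dres/

/lvus/ — violates constraint 3: syllable 1 onset /lv/: /l/ (liquid, 4) → /v/ (fricative, 2) does not rise → illicit
/tdam/ — violates constraint 3: syllable 1 onset /td/: /t/ (stop, 1) → /d/ (stop, 1) does not rise → illicit
/mtut/ — violates constraint 3: syllable 1 onset /mt/: /m/ (nasal, 3) → /t/ (stop, 1) does not rise → illicit
/tumz/ — violates constraint 2: syllable 1 coda /mz/ has 2 consonants (> 1) → illicit
/ta.dres/ — σ1 onset /t/, coda /∅/ ok; σ2 onset /dr/ (1→4 rises), coda /s/ ok → licit
/svas.dwi/ — violates constraint 3: syllable 1 onset /sv/: /s/ (fricative, 2) → /v/ (fricative, 2) does not rise → illicit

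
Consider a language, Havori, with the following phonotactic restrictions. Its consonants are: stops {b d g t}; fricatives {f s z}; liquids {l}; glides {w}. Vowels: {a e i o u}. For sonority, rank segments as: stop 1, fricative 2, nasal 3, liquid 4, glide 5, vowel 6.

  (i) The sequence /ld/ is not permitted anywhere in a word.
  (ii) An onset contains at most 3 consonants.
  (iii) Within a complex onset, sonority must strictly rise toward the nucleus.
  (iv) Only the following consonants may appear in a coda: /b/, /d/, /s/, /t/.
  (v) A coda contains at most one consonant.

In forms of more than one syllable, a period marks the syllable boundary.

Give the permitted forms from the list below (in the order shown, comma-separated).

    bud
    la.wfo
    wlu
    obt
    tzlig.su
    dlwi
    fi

bud — σ1 onset /b/, coda /d/ ok → permitted
la.wfo — violates constraint (iii): syllable 2 onset /wf/: /w/ (glide, 5) → /f/ (fricative, 2) does not rise → not permitted
wlu — violates constraint (iii): syllable 1 onset /wl/: /w/ (glide, 5) → /l/ (liquid, 4) does not rise → not permitted
obt — violates constraint (v): syllable 1 coda /bt/ has 2 consonants (> 1) → not permitted
tzlig.su — violates constraint (iv): syllable 1 coda contains /g/, which is not a licensed coda consonant → not permitted
dlwi — σ1 onset /dlw/ (1→4→5 rises), coda /∅/ ok → permitted
fi — σ1 onset /f/, coda /∅/ ok → permitted

bud, dlwi, fi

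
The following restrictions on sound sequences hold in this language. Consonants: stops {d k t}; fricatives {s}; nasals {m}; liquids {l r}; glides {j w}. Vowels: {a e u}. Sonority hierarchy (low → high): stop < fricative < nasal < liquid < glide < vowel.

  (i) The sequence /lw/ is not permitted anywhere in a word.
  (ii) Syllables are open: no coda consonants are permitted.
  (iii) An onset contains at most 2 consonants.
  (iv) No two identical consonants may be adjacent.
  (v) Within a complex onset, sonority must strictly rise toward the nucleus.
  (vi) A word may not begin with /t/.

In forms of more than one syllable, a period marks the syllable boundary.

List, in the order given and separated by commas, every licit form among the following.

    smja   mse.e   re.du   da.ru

re.du, da.ru

smja — violates constraint (iii): syllable 1 onset /smj/ has 3 consonants (> 2) → illicit
mse.e — violates constraint (v): syllable 1 onset /ms/: /m/ (nasal, 3) → /s/ (fricative, 2) does not rise → illicit
re.du — σ1 onset /r/, coda /∅/ ok; σ2 onset /d/, coda /∅/ ok → licit
da.ru — σ1 onset /d/, coda /∅/ ok; σ2 onset /r/, coda /∅/ ok → licit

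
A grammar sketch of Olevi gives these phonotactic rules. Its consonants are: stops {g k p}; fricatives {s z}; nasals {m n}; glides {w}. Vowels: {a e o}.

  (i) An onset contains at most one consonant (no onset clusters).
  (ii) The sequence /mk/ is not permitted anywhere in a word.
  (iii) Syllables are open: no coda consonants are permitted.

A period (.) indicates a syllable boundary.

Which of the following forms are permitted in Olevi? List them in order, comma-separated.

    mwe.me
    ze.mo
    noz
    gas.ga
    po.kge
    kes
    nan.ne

mwe.me — violates constraint (i): syllable 1 onset /mw/ has 2 consonants (> 1) → not permitted
ze.mo — σ1 onset /z/, coda /∅/ ok; σ2 onset /m/, coda /∅/ ok → permitted
noz — violates constraint (iii): syllable 1 coda /z/ has 1 consonant (> 0) → not permitted
gas.ga — violates constraint (iii): syllable 1 coda /s/ has 1 consonant (> 0) → not permitted
po.kge — violates constraint (i): syllable 2 onset /kg/ has 2 consonants (> 1) → not permitted
kes — violates constraint (iii): syllable 1 coda /s/ has 1 consonant (> 0) → not permitted
nan.ne — violates constraint (iii): syllable 1 coda /n/ has 1 consonant (> 0) → not permitted

ze.mo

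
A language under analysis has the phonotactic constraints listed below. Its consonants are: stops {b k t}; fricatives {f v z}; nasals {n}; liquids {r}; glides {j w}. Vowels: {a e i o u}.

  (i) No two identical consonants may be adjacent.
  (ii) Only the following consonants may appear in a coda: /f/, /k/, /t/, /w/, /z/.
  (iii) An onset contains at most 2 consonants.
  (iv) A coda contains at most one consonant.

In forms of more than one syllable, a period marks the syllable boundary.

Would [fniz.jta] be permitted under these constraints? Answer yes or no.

yes

[fniz.jta] — σ1 onset /fn/ (2C), coda /z/ ok; σ2 onset /jt/ (2C), coda /∅/ ok → permitted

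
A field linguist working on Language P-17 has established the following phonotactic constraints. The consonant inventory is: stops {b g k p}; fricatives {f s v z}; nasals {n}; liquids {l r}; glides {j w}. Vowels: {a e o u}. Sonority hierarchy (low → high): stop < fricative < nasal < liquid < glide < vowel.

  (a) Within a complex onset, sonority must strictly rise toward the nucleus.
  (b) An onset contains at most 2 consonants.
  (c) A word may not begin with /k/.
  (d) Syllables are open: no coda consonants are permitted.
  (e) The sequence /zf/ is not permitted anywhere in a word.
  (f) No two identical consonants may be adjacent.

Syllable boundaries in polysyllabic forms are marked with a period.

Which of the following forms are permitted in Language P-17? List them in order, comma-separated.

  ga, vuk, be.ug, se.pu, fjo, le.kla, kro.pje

ga — σ1 onset /g/, coda /∅/ ok → permitted
vuk — violates constraint (d): syllable 1 coda /k/ has 1 consonant (> 0) → not permitted
be.ug — violates constraint (d): syllable 2 coda /g/ has 1 consonant (> 0) → not permitted
se.pu — σ1 onset /s/, coda /∅/ ok; σ2 onset /p/, coda /∅/ ok → permitted
fjo — σ1 onset /fj/ (2→5 rises), coda /∅/ ok → permitted
le.kla — σ1 onset /l/, coda /∅/ ok; σ2 onset /kl/ (1→4 rises), coda /∅/ ok → permitted
kro.pje — violates constraint (c): word begins with /k/ → not permitted

ga, se.pu, fjo, le.kla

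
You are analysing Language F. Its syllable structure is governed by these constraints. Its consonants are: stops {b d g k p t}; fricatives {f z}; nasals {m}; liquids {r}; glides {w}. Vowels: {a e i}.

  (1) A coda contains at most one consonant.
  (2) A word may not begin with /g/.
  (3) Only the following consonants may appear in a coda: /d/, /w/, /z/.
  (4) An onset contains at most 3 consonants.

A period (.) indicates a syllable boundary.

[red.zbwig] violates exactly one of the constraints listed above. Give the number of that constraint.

[red.zbwig]: syllable 2 coda contains /g/, which is not a licensed coda consonant.
This is a violation of constraint 3: "Only the following consonants may appear in a coda: /d/, /w/, /z/."
The remaining constraints (1, 2, 4) are satisfied.

3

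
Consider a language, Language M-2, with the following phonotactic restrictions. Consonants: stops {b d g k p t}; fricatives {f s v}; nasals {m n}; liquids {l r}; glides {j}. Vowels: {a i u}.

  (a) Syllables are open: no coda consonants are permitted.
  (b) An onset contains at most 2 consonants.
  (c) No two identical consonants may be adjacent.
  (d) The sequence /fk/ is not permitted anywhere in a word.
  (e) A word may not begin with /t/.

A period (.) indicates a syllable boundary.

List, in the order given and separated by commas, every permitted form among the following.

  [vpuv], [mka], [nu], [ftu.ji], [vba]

[mka], [nu], [ftu.ji], [vba]

[vpuv] — violates constraint (a): syllable 1 coda /v/ has 1 consonant (> 0) → not permitted
[mka] — σ1 onset /mk/ (2C), coda /∅/ ok → permitted
[nu] — σ1 onset /n/, coda /∅/ ok → permitted
[ftu.ji] — σ1 onset /ft/ (2C), coda /∅/ ok; σ2 onset /j/, coda /∅/ ok → permitted
[vba] — σ1 onset /vb/ (2C), coda /∅/ ok → permitted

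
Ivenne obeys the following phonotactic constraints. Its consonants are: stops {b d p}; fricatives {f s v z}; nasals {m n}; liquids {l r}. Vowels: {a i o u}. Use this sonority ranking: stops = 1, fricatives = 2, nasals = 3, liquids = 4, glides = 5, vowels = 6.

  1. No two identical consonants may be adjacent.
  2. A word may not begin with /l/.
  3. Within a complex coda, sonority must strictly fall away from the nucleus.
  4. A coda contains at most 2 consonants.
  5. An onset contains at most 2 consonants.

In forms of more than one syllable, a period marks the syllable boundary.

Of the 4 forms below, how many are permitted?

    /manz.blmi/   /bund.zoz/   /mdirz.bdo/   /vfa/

3

/manz.blmi/ — violates constraint 5: syllable 2 onset /blm/ has 3 consonants (> 2) → not permitted
/bund.zoz/ — σ1 onset /b/, coda /nd/ (3→1 falls) ok; σ2 onset /z/, coda /z/ ok → permitted
/mdirz.bdo/ — σ1 onset /md/ (2C), coda /rz/ (4→2 falls) ok; σ2 onset /bd/ (2C), coda /∅/ ok → permitted
/vfa/ — σ1 onset /vf/ (2C), coda /∅/ ok → permitted
Permitted: /bund.zoz/, /mdirz.bdo/, /vfa/ → 3.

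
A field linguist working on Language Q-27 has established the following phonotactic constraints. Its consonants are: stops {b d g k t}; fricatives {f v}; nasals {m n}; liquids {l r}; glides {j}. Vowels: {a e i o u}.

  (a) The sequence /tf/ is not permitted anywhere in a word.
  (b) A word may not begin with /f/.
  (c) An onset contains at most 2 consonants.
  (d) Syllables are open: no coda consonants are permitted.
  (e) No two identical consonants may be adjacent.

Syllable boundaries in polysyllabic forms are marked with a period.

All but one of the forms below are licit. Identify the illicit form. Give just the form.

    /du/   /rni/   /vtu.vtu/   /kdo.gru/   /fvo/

/du/ — σ1 onset /d/, coda /∅/ ok → licit
/rni/ — σ1 onset /rn/ (2C), coda /∅/ ok → licit
/vtu.vtu/ — σ1 onset /vt/ (2C), coda /∅/ ok; σ2 onset /vt/ (2C), coda /∅/ ok → licit
/kdo.gru/ — σ1 onset /kd/ (2C), coda /∅/ ok; σ2 onset /gr/ (2C), coda /∅/ ok → licit
/fvo/ — violates constraint (b): word begins with /f/ → illicit

/fvo/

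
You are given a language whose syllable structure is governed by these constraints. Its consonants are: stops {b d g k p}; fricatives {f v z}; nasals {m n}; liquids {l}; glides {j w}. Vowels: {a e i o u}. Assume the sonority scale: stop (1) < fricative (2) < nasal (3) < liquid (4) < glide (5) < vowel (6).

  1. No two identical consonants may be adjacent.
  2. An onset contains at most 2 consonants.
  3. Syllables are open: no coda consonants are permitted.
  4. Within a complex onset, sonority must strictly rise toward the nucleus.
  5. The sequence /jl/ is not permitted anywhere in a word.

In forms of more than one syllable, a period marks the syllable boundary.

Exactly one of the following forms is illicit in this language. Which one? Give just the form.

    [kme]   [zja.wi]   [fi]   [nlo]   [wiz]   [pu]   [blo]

[wiz]

[kme] — σ1 onset /km/ (1→3 rises), coda /∅/ ok → licit
[zja.wi] — σ1 onset /zj/ (2→5 rises), coda /∅/ ok; σ2 onset /w/, coda /∅/ ok → licit
[fi] — σ1 onset /f/, coda /∅/ ok → licit
[nlo] — σ1 onset /nl/ (3→4 rises), coda /∅/ ok → licit
[wiz] — violates constraint 3: syllable 1 coda /z/ has 1 consonant (> 0) → illicit
[pu] — σ1 onset /p/, coda /∅/ ok → licit
[blo] — σ1 onset /bl/ (1→4 rises), coda /∅/ ok → licit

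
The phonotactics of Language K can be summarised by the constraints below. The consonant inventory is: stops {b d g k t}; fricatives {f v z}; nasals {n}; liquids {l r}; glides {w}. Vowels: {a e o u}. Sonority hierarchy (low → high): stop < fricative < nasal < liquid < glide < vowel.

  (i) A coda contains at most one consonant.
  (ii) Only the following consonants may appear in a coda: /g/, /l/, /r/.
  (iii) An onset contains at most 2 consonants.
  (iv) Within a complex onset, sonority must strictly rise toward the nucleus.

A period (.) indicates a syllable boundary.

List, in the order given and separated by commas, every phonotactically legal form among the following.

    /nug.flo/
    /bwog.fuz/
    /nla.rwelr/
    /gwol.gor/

/nug.flo/, /gwol.gor/

/nug.flo/ — σ1 onset /n/, coda /g/ ok; σ2 onset /fl/ (2→4 rises), coda /∅/ ok → phonotactically legal
/bwog.fuz/ — violates constraint (ii): syllable 2 coda contains /z/, which is not a licensed coda consonant → phonotactically illegal
/nla.rwelr/ — violates constraint (i): syllable 2 coda /lr/ has 2 consonants (> 1) → phonotactically illegal
/gwol.gor/ — σ1 onset /gw/ (1→5 rises), coda /l/ ok; σ2 onset /g/, coda /r/ ok → phonotactically legal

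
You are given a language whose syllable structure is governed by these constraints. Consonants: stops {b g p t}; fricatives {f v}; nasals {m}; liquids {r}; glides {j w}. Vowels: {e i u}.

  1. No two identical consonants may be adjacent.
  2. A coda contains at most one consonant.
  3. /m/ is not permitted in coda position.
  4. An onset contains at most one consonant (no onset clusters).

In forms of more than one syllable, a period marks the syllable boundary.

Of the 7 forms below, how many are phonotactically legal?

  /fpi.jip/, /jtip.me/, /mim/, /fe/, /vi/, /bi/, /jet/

/fpi.jip/ — violates constraint 4: syllable 1 onset /fp/ has 2 consonants (> 1) → phonotactically illegal
/jtip.me/ — violates constraint 4: syllable 1 onset /jt/ has 2 consonants (> 1) → phonotactically illegal
/mim/ — violates constraint 3: syllable 1 coda contains /m/ → phonotactically illegal
/fe/ — σ1 onset /f/, coda /∅/ ok → phonotactically legal
/vi/ — σ1 onset /v/, coda /∅/ ok → phonotactically legal
/bi/ — σ1 onset /b/, coda /∅/ ok → phonotactically legal
/jet/ — σ1 onset /j/, coda /t/ ok → phonotactically legal
Phonotactically legal: /fe/, /vi/, /bi/, /jet/ → 4.

4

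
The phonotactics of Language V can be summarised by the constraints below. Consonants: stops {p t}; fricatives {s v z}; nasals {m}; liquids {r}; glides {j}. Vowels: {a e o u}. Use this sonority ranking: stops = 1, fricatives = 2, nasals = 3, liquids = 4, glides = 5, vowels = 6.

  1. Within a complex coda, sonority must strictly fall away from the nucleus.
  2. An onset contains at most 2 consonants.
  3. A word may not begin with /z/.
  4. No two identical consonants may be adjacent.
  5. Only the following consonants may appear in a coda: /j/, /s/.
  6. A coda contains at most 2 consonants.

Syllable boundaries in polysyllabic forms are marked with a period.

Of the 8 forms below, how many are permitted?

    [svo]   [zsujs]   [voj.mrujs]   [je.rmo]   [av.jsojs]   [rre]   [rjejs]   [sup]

4

[svo] — σ1 onset /sv/ (2C), coda /∅/ ok → permitted
[zsujs] — violates constraint 3: word begins with /z/ → not permitted
[voj.mrujs] — σ1 onset /v/, coda /j/ ok; σ2 onset /mr/ (2C), coda /js/ (5→2 falls) ok → permitted
[je.rmo] — σ1 onset /j/, coda /∅/ ok; σ2 onset /rm/ (2C), coda /∅/ ok → permitted
[av.jsojs] — violates constraint 5: syllable 1 coda contains /v/, which is not a licensed coda consonant → not permitted
[rre] — violates constraint 4: adjacent identical consonants /rr/ → not permitted
[rjejs] — σ1 onset /rj/ (2C), coda /js/ (5→2 falls) ok → permitted
[sup] — violates constraint 5: syllable 1 coda contains /p/, which is not a licensed coda consonant → not permitted
Permitted: [svo], [voj.mrujs], [je.rmo], [rjejs] → 4.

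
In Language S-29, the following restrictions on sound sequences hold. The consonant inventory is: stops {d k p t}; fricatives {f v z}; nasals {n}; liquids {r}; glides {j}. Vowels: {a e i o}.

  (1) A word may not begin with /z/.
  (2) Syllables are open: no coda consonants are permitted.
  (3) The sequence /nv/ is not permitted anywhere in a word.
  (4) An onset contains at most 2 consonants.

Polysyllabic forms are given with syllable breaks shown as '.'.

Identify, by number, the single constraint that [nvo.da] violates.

[nvo.da]: contains banned sequence /nv/.
This is a violation of constraint 3: "The sequence /nv/ is not permitted anywhere in a word."
The remaining constraints (1, 2, 4) are satisfied.

3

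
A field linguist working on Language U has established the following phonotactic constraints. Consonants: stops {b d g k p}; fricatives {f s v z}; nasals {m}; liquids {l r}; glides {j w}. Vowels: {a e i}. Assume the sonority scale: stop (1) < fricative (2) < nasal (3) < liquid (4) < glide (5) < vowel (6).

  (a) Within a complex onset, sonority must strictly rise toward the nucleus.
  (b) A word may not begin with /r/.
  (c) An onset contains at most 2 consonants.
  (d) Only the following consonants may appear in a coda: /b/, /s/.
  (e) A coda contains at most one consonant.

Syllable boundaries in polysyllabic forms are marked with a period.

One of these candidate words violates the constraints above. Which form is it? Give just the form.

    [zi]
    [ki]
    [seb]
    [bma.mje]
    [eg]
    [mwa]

[zi] — σ1 onset /z/, coda /∅/ ok → well-formed
[ki] — σ1 onset /k/, coda /∅/ ok → well-formed
[seb] — σ1 onset /s/, coda /b/ ok → well-formed
[bma.mje] — σ1 onset /bm/ (1→3 rises), coda /∅/ ok; σ2 onset /mj/ (3→5 rises), coda /∅/ ok → well-formed
[eg] — violates constraint (d): syllable 1 coda contains /g/, which is not a licensed coda consonant → ill-formed
[mwa] — σ1 onset /mw/ (3→5 rises), coda /∅/ ok → well-formed

[eg]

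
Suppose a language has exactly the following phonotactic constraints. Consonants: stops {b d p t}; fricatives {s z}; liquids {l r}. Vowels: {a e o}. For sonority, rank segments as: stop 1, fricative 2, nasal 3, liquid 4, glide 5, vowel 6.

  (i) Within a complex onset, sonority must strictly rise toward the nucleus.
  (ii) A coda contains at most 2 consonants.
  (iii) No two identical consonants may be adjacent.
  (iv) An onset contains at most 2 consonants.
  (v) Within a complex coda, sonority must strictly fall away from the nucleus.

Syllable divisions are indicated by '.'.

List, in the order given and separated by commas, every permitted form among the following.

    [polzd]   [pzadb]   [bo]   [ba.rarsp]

[bo]

[polzd] — violates constraint (ii): syllable 1 coda /lzd/ has 3 consonants (> 2) → not permitted
[pzadb] — violates constraint (v): syllable 1 coda /db/: /d/ (stop, 1) → /b/ (stop, 1) does not fall → not permitted
[bo] — σ1 onset /b/, coda /∅/ ok → permitted
[ba.rarsp] — violates constraint (ii): syllable 2 coda /rsp/ has 3 consonants (> 2) → not permitted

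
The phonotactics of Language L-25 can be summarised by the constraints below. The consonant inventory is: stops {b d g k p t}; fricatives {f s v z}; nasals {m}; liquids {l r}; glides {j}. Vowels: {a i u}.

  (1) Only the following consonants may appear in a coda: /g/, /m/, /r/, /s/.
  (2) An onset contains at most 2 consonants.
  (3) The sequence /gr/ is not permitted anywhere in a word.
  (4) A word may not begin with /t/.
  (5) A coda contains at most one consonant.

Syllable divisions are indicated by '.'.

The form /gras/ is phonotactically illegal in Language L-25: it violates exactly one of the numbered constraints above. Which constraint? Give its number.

/gras/: contains banned sequence /gr/.
This is a violation of constraint 3: "The sequence /gr/ is not permitted anywhere in a word."
The remaining constraints (1, 2, 4, 5) are satisfied.

3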